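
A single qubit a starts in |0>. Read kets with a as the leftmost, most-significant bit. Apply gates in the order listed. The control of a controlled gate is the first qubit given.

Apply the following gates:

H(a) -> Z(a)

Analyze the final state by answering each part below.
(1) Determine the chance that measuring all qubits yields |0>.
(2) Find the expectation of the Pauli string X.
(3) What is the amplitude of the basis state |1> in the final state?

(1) The probability of measuring |0> is 1/2.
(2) In the final state, X has expectation -1.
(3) The final state's coefficient on |1> equals -sqrt(2)/2.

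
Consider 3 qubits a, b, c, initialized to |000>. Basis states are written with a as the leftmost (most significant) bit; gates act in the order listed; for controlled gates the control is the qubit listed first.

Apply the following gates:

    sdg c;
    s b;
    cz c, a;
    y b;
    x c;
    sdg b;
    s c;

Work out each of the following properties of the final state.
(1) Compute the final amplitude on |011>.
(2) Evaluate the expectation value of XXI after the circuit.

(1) The final state's coefficient on |011> equals I.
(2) In the final state, XXI has expectation 0.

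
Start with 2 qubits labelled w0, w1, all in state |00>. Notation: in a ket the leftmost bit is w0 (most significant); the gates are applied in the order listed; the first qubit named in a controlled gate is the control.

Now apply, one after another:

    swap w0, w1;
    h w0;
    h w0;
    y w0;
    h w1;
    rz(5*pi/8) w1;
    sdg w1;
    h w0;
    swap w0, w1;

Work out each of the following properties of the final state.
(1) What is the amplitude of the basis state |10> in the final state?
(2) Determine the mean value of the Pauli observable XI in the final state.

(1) |10> carries amplitude exp(5*I*pi/16)/2 in the final state.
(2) In the final state, XI has expectation (1 - exp(3*I*pi/4))*exp(I*pi/8)/2.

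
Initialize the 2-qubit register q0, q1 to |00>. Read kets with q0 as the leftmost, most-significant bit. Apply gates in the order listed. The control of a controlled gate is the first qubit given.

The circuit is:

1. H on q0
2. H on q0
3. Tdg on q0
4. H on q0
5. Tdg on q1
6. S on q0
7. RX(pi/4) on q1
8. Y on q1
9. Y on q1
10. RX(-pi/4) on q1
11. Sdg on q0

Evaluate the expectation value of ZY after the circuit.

The expectation value of ZY is 0.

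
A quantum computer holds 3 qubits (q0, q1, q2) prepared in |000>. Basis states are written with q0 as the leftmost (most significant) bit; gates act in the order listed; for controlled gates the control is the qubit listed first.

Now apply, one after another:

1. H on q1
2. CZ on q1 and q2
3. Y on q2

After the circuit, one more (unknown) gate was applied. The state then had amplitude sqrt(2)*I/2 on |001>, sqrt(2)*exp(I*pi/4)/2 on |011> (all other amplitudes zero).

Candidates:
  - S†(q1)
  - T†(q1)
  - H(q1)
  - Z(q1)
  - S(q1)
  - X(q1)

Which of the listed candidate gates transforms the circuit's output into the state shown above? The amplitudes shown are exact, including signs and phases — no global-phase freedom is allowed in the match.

It was T†(q1) that produced the state shown.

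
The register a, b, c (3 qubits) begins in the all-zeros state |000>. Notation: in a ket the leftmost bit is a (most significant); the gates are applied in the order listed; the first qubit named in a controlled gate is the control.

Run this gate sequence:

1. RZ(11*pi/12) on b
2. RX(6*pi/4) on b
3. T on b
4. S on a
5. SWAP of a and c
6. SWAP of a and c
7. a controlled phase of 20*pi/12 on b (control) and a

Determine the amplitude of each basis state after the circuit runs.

After the circuit, the state carries amplitude sqrt(2)*exp(13*I*pi/24)/2 on |000>, -sqrt(2)*exp(7*I*pi/24)/2 on |010>, and 0 on every other basis state. Key observation: steps 5-6 multiply out to the identity, so the circuit reduces to the remaining gates.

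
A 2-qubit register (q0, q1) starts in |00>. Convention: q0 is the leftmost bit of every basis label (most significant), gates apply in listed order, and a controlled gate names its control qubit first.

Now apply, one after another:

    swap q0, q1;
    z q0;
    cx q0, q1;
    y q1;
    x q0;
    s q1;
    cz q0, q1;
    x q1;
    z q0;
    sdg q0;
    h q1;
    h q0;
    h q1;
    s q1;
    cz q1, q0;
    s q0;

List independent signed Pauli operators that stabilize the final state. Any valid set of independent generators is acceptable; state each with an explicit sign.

The stabilizer group can be generated by -YI, +IZ, among other valid generating sets.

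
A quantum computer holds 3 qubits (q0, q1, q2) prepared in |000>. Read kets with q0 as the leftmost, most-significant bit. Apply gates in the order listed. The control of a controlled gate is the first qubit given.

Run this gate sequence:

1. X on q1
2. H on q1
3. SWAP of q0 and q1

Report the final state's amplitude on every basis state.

The resulting statevector has amplitude sqrt(2)/2 on |000>, -sqrt(2)/2 on |100>, and 0 on every other basis state.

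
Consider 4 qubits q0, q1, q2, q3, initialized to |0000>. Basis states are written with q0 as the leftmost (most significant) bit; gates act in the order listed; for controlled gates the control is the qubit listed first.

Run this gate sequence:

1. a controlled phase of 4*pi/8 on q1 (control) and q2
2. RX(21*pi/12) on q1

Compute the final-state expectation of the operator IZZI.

The expectation value of IZZI is sqrt(2)/2.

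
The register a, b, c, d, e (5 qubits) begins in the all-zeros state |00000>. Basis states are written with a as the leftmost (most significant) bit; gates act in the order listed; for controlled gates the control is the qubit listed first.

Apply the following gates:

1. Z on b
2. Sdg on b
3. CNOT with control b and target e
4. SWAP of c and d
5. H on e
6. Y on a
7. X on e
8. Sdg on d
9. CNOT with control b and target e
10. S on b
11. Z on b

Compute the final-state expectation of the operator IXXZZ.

The expectation value of IXXZZ is 0.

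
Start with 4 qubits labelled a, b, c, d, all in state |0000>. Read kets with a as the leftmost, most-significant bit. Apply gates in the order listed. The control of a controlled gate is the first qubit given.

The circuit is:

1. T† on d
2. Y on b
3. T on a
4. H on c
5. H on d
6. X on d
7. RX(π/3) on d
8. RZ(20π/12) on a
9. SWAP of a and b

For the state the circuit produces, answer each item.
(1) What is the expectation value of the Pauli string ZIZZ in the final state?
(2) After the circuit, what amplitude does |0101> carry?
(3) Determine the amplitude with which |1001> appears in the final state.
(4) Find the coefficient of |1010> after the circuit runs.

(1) In the final state, ZIZZ has expectation 0.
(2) The amplitude on |0101> is 0.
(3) |1001> carries amplitude (-1 - sqrt(3)*I)*exp(I*pi/6)/4 in the final state.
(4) The amplitude on |1010> is (-1 - sqrt(3)*I)*exp(I*pi/6)/4.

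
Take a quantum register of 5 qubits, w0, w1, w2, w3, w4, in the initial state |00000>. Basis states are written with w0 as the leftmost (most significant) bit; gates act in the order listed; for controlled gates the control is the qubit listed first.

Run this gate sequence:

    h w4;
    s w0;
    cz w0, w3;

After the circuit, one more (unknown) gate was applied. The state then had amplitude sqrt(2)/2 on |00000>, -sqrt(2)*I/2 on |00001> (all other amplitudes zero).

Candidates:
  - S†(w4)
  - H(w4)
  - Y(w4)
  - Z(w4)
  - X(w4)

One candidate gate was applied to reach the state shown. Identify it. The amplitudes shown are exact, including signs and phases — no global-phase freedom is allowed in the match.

It was S†(w4) that produced the state shown.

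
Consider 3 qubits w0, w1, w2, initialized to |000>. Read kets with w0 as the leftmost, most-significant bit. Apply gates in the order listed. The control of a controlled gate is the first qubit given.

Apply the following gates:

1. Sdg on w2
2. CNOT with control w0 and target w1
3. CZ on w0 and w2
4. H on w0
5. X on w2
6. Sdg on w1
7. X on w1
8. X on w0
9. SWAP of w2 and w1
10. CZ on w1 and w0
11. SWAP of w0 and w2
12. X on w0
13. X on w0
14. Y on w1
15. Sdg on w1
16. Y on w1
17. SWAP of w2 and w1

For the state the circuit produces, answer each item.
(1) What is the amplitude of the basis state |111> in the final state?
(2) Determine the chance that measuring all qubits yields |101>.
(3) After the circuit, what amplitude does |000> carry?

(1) The final state's coefficient on |111> equals -sqrt(2)/2.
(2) Outcome |101> occurs with probability 1/2.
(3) |000> carries amplitude 0 in the final state.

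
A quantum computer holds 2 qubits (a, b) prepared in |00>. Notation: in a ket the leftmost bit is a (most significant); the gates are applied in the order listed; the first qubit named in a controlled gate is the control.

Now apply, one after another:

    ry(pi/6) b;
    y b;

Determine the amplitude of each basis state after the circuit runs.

The resulting statevector has amplitude I*(-sqrt(6) + sqrt(2))/4 on |00>, I*(sqrt(2) + sqrt(6))/4 on |01>, 0 on |10>, 0 on |11>.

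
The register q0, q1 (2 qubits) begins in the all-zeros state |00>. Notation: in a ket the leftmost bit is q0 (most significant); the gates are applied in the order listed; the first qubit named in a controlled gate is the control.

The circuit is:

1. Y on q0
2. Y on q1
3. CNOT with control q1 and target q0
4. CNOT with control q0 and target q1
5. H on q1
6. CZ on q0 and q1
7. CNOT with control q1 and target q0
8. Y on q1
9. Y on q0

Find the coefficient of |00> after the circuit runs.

The final state's coefficient on |00> equals -sqrt(2)/2.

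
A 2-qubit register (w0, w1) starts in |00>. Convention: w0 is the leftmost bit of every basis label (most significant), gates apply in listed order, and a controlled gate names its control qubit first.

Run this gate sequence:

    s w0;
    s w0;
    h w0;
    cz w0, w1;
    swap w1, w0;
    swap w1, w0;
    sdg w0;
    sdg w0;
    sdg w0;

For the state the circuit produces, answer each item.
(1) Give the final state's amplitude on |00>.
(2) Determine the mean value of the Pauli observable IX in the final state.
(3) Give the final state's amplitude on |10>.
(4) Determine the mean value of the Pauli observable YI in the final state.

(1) |00> carries amplitude sqrt(2)/2 in the final state.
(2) In the final state, IX has expectation 0.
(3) The final state's coefficient on |10> equals sqrt(2)*I/2.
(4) The observable YI averages to 1.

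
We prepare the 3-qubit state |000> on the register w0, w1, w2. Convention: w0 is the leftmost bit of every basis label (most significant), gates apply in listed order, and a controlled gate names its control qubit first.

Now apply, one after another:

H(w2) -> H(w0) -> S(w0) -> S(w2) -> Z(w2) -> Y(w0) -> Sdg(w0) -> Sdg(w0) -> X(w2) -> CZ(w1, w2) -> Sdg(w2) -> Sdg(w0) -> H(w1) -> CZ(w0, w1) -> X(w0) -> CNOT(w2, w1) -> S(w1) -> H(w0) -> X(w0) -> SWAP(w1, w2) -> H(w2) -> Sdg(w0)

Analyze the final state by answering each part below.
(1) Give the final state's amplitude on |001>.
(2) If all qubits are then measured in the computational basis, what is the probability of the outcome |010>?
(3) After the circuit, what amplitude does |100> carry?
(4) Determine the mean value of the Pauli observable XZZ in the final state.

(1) The final state's coefficient on |001> equals sqrt(2)*I/4.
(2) The probability of measuring |010> is 1/8.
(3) The amplitude on |100> is -sqrt(2)*I/4.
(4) The expectation value of XZZ is -1.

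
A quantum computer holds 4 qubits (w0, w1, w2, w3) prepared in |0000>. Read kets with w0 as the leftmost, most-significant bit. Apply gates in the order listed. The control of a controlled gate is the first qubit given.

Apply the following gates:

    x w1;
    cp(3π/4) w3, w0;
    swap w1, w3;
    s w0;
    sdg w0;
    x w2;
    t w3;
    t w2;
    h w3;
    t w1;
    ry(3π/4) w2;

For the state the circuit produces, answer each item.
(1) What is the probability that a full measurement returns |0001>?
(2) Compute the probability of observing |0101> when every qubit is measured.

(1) Outcome |0001> occurs with probability sqrt(2)/8 + 1/4. Key observation: the block from step 4 through step 5 cancels to the identity and can be dropped.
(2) A full measurement returns |0101> with probability 0.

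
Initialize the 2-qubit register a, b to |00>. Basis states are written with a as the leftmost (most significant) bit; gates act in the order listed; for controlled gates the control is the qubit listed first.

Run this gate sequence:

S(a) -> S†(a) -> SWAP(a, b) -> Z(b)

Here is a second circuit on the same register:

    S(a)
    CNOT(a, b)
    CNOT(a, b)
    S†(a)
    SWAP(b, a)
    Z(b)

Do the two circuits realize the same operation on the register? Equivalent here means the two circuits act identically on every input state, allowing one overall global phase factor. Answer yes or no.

Yes, they are equivalent — the unitaries differ by at most a global phase.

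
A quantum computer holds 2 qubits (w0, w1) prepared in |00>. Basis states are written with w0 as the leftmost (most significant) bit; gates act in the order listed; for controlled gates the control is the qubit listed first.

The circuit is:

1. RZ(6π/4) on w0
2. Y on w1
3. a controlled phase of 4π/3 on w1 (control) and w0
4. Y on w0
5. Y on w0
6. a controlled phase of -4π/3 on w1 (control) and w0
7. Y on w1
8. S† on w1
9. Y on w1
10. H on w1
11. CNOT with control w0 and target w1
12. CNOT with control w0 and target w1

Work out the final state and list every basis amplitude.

The final amplitudes are -sqrt(2)*exp(3*I*pi/4)/2 on |00>, sqrt(2)*exp(3*I*pi/4)/2 on |01>, 0 on |10>, 0 on |11>. Key observation: gates 2-7 undo each other exactly, leaving only the rest of the circuit to track.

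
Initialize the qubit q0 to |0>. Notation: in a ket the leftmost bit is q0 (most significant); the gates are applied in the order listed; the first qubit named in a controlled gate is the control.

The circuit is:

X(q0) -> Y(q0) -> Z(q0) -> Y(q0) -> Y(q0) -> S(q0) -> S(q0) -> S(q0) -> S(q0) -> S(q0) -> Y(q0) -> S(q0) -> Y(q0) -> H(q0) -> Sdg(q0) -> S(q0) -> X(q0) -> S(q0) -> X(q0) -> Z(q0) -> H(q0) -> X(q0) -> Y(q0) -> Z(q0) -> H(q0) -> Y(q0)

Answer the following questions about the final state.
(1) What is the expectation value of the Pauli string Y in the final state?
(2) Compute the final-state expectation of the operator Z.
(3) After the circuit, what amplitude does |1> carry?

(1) The expectation value of Y is 1.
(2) The expectation value of Z is 0.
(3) The final state's coefficient on |1> equals sqrt(2)*I/2.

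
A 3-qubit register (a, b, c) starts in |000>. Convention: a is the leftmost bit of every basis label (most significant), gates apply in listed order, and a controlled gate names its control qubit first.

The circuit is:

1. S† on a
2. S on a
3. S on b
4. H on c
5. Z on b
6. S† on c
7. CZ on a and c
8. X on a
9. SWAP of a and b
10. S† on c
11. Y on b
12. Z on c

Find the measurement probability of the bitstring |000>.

A full measurement returns |000> with probability 1/2.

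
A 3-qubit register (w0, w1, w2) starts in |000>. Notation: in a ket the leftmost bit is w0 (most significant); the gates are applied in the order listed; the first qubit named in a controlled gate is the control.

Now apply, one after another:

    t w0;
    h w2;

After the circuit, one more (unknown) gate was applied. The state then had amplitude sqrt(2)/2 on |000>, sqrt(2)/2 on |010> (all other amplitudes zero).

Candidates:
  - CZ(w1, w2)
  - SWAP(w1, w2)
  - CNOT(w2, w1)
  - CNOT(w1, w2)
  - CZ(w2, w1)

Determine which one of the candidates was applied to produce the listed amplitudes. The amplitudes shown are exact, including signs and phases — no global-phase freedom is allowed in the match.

The unique candidate consistent with the amplitudes is SWAP(w1, w2).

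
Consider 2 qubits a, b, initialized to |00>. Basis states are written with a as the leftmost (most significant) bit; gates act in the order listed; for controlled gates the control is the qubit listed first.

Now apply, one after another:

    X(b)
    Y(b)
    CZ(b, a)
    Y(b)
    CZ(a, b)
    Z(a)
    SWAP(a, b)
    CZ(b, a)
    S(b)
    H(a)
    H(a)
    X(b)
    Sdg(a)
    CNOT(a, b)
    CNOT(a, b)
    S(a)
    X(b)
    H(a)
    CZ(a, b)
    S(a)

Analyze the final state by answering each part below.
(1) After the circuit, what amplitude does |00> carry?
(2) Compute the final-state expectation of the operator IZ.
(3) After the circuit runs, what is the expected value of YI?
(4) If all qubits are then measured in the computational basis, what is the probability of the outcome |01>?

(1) |00> carries amplitude sqrt(2)/2 in the final state.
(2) The expectation value of IZ is 1.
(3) The observable YI averages to -1.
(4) The probability of measuring |01> is 0.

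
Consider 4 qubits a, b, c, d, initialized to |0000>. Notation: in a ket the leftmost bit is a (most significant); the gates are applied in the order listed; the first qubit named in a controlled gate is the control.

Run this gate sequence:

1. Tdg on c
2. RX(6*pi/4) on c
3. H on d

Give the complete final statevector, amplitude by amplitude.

The final amplitudes are -1/2 on |0000>, -1/2 on |0001>, -I/2 on |0010>, -I/2 on |0011>, and 0 on every other basis state.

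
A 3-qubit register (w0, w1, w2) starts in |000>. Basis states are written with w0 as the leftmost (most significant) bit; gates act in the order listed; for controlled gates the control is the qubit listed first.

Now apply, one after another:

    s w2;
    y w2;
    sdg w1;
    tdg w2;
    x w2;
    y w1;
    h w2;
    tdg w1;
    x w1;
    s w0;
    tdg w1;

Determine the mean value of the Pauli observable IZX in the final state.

In the final state, IZX has expectation 1.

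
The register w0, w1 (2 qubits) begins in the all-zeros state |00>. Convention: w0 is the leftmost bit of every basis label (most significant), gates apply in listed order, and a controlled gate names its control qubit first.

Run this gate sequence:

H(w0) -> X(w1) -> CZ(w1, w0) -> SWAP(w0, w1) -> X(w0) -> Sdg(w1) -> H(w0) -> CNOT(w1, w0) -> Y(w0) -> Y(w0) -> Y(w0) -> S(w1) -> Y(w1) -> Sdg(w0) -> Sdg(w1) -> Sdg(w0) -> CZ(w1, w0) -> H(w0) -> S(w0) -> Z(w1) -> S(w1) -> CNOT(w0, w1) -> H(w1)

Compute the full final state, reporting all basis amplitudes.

The final amplitudes are 1/2 on |00>, 1/2 on |01>, -I/2 on |10>, -I/2 on |11>.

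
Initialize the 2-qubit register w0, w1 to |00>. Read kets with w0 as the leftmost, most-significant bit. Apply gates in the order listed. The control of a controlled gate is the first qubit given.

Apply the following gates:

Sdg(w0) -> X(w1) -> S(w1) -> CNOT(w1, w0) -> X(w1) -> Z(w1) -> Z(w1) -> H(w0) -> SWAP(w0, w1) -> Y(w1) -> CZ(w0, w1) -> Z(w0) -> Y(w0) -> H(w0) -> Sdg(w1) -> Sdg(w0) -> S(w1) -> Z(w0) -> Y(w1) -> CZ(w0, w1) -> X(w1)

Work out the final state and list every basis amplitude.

After the circuit, the state carries amplitude 1/2 on |00>, -1/2 on |01>, I/2 on |10>, I/2 on |11>.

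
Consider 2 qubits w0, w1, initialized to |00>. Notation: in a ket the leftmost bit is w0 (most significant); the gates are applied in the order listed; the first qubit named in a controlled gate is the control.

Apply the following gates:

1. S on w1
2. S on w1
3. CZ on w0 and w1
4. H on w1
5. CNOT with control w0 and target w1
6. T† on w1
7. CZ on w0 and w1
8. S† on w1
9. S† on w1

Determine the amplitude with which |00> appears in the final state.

The amplitude on |00> is sqrt(2)/2.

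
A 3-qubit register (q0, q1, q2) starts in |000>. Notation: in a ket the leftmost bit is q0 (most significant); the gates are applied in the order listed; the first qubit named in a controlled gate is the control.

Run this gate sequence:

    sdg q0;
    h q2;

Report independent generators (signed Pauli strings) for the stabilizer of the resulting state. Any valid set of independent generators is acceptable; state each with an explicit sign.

The final state is stabilized by the group generated by +IIX, +ZII, +IZI; other independent generating sets are equally valid.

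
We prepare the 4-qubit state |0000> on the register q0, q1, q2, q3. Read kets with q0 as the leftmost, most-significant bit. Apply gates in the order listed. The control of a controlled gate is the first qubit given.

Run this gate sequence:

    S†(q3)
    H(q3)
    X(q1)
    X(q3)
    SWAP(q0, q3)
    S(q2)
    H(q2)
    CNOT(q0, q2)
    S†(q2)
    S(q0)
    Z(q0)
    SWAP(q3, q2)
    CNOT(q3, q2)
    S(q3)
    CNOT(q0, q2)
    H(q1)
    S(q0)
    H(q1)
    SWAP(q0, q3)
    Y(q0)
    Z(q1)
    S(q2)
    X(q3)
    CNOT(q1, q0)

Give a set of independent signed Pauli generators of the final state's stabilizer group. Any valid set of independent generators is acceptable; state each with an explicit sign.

The stabilizer group can be generated by -XIIX, +IIYX, -ZIZZ, -IZII, among other valid generating sets.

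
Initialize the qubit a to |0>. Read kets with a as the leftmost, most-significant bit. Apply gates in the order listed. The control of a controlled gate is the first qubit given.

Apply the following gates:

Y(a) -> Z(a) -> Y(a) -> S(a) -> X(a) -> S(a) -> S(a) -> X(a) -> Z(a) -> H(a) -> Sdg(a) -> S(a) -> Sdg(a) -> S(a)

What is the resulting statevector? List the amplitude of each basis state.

The resulting statevector has amplitude sqrt(2)/2 on |0>, sqrt(2)/2 on |1>.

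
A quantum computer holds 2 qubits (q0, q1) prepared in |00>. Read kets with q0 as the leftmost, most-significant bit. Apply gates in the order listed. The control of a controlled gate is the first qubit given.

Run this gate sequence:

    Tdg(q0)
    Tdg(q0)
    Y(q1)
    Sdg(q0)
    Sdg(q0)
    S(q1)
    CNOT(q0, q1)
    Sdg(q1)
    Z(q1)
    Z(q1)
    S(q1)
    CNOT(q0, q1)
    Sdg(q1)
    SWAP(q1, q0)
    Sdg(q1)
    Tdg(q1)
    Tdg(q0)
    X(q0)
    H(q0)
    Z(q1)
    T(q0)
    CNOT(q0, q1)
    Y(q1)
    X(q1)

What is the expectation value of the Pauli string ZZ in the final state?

In the final state, ZZ has expectation 1. Key observation: steps 6-13 multiply out to the identity, so the circuit reduces to the remaining gates.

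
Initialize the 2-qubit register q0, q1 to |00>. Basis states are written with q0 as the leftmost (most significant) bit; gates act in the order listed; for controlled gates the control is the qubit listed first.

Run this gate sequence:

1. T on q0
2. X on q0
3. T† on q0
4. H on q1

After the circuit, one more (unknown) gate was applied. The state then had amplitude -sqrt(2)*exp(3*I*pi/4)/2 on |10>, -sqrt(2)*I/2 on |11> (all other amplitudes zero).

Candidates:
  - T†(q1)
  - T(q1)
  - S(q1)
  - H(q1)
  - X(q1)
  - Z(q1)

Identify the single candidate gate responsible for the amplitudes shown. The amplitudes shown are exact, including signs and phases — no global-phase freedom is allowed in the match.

The applied gate was T†(q1).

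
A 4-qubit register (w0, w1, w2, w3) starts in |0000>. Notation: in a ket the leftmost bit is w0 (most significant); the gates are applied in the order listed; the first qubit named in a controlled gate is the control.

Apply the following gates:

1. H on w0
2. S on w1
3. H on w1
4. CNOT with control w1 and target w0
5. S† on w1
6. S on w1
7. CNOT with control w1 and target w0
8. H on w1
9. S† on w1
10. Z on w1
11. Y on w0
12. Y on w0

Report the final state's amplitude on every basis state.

The final amplitudes are sqrt(2)/2 on |0000>, sqrt(2)/2 on |1000>, and 0 on every other basis state. Key observation: gates 2-9 undo each other exactly, leaving only the rest of the circuit to track.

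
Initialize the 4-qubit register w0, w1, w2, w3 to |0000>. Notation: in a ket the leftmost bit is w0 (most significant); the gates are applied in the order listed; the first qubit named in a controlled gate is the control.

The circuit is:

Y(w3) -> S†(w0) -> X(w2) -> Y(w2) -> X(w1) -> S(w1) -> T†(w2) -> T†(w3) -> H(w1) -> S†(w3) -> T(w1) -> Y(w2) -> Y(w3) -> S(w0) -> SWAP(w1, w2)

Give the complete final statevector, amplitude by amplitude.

The final amplitudes are -sqrt(2)*exp(3*I*pi/4)/2 on |0100>, -sqrt(2)/2 on |0110>, and 0 on every other basis state.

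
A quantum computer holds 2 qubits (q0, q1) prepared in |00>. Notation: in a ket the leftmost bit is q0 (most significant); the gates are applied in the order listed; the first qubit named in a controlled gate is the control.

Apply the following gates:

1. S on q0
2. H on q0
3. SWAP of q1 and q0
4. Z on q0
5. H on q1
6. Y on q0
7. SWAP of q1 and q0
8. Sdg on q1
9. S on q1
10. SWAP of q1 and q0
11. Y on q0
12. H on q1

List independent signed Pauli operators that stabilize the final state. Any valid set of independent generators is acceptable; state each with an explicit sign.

One valid set of independent stabilizer generators is +IX, +ZI (any independent generating set of the same group is equally correct). Key observation: gates 5-12 undo each other exactly, leaving only the rest of the circuit to track.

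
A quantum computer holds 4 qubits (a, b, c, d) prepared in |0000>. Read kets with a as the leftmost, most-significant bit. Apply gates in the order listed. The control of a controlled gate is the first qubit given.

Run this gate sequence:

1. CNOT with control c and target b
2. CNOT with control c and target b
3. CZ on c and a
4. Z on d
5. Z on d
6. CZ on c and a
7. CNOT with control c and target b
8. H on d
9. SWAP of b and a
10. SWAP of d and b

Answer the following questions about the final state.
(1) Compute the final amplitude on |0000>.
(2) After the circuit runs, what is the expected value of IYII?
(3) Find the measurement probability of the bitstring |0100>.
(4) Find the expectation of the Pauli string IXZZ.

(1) The amplitude on |0000> is sqrt(2)/2. Key observation: gates 2-7 undo each other exactly, leaving only the rest of the circuit to track.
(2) The observable IYII averages to 0.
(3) The probability of measuring |0100> is 1/2.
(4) The expectation value of IXZZ is 1.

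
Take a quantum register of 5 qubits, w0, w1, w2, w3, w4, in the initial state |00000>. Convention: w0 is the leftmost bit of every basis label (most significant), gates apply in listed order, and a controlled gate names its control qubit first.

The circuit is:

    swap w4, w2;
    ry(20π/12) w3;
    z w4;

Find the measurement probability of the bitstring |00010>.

The probability of measuring |00010> is 1/4.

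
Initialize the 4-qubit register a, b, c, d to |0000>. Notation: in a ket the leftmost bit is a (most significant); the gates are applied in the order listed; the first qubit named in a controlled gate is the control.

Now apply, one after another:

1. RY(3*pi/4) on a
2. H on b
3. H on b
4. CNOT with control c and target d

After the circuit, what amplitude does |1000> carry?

The amplitude on |1000> is sqrt(sqrt(2) + 2)/2. Key observation: steps 2-3 multiply out to the identity, so the circuit reduces to the remaining gates.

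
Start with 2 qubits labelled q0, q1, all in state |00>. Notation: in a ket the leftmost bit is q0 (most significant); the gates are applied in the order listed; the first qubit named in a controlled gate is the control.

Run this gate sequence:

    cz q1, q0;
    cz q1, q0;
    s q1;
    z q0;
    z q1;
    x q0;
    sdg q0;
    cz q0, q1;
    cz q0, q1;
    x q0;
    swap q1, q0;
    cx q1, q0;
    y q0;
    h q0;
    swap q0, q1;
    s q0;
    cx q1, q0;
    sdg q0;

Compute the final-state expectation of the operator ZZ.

The expectation value of ZZ is 1.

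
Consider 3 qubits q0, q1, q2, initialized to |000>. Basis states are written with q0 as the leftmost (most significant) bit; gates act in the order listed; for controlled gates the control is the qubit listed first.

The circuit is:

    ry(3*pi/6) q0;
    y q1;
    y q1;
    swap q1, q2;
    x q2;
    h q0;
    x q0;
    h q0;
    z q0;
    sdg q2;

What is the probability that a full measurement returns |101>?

Outcome |101> occurs with probability 1/2. Key observation: steps 6-9 multiply out to the identity, so the circuit reduces to the remaining gates.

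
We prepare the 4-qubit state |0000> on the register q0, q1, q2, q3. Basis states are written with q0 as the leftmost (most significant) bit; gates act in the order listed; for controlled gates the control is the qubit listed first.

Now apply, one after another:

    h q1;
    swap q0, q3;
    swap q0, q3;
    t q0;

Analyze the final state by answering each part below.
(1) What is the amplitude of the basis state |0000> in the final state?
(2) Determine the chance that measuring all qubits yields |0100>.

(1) The final state's coefficient on |0000> equals sqrt(2)/2. Key observation: the block from step 2 through step 3 cancels to the identity and can be dropped.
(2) A full measurement returns |0100> with probability 1/2.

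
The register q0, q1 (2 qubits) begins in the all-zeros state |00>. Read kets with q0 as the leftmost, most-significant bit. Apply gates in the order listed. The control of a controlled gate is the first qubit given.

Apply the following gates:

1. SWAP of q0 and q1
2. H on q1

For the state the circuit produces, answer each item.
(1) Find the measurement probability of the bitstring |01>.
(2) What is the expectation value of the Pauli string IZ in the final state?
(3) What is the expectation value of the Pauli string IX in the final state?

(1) Outcome |01> occurs with probability 1/2.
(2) In the final state, IZ has expectation 0.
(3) The expectation value of IX is 1.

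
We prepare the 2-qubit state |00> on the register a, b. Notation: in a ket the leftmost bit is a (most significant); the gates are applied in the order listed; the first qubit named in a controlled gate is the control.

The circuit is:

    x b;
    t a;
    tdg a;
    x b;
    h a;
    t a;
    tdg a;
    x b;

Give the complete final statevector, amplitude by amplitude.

The final amplitudes are 0 on |00>, sqrt(2)/2 on |01>, 0 on |10>, sqrt(2)/2 on |11>.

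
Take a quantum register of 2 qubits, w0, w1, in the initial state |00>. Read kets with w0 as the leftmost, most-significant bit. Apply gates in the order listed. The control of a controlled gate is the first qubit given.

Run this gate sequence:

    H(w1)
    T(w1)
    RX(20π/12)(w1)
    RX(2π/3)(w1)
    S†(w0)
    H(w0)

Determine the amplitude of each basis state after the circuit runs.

The final amplitudes are -sqrt(3)/4 + exp(3*I*pi/4)/4 on |00>, -sqrt(3)*exp(I*pi/4)/4 + I/4 on |01>, -sqrt(3)/4 + exp(3*I*pi/4)/4 on |10>, -sqrt(3)*exp(I*pi/4)/4 + I/4 on |11>.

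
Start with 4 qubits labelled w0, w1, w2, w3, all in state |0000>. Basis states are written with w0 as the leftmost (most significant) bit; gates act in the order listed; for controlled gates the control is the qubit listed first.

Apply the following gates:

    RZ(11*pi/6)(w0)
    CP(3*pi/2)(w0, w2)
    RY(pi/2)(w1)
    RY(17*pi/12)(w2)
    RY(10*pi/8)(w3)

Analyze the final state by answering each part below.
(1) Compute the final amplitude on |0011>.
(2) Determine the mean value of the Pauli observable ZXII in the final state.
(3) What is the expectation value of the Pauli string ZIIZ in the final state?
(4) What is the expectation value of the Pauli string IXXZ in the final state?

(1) The final state's coefficient on |0011> equals (-sqrt(3) - sqrt(2) - 1)*exp(I*pi/12)/8.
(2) In the final state, ZXII has expectation 1.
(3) The observable ZIIZ averages to -sqrt(2)/2.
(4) In the final state, IXXZ has expectation 1/4 + sqrt(3)/4.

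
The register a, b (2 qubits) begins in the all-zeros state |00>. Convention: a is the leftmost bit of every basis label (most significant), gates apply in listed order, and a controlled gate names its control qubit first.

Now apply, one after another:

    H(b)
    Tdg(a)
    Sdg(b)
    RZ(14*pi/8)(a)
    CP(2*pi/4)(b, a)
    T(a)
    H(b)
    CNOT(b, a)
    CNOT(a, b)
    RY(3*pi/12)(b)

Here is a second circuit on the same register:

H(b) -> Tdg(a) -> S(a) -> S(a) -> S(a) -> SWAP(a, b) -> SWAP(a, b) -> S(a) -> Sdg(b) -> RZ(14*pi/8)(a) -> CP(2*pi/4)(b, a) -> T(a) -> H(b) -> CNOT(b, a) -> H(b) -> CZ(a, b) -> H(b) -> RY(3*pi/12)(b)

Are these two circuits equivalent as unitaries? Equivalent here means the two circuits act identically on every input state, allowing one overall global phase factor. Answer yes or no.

Yes, they are equivalent — the unitaries differ by at most a global phase.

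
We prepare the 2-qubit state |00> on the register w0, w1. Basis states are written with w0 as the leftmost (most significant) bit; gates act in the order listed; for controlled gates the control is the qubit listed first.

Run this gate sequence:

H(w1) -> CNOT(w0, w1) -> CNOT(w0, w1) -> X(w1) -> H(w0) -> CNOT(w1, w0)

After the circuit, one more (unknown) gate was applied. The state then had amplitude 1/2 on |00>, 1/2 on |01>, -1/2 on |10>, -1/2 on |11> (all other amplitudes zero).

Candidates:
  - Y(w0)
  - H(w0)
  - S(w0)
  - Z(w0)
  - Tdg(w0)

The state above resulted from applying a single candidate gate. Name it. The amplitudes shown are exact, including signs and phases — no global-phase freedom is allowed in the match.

The applied gate was Z(w0). Key observation: steps 2-3 multiply out to the identity, so the circuit reduces to the remaining gates.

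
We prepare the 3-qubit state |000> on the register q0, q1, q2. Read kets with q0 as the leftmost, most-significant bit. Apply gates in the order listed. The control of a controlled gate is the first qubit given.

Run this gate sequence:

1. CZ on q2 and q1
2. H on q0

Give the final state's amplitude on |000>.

The amplitude on |000> is sqrt(2)/2.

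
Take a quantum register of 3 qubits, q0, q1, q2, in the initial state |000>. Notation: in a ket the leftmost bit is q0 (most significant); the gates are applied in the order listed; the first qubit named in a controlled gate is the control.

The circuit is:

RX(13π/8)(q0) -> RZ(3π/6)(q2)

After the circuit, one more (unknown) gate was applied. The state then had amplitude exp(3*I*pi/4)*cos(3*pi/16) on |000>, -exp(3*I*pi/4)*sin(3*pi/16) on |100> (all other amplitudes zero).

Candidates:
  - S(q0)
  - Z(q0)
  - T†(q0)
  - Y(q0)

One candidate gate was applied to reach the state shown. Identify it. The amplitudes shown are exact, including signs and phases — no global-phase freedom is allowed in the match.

The unique candidate consistent with the amplitudes is S(q0).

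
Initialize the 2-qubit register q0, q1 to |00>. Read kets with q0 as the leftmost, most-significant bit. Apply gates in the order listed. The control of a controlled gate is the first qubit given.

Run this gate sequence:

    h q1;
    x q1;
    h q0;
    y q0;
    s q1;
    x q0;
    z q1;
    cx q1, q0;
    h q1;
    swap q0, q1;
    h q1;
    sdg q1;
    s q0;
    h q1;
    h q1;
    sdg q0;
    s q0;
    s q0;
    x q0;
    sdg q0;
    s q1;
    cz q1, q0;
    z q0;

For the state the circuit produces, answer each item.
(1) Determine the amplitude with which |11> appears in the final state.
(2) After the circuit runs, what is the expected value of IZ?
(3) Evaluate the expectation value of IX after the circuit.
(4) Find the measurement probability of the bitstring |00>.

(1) |11> carries amplitude 1/2 + I/2 in the final state.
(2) The expectation value of IZ is -1.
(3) The observable IX averages to 0.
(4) A full measurement returns |00> with probability 0.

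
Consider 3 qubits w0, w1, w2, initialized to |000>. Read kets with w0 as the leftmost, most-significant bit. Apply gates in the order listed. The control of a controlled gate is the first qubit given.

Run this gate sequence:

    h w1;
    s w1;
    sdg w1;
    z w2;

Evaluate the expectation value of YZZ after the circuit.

In the final state, YZZ has expectation 0. Key observation: gates 2-3 undo each other exactly, leaving only the rest of the circuit to track.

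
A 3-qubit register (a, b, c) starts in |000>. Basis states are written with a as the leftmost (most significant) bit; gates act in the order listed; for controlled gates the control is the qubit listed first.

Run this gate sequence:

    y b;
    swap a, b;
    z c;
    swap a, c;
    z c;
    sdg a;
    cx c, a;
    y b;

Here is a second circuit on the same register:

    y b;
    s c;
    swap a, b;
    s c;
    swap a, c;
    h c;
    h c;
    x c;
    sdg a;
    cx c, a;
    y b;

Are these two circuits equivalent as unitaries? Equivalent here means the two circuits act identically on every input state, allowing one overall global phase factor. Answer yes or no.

No — the two circuits implement different unitaries, even allowing a global phase.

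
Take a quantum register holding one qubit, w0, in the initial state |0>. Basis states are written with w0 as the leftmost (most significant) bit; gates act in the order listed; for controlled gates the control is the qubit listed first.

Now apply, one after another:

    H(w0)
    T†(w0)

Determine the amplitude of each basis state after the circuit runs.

The final amplitudes are sqrt(2)/2 on |0>, -sqrt(2)*exp(3*I*pi/4)/2 on |1>.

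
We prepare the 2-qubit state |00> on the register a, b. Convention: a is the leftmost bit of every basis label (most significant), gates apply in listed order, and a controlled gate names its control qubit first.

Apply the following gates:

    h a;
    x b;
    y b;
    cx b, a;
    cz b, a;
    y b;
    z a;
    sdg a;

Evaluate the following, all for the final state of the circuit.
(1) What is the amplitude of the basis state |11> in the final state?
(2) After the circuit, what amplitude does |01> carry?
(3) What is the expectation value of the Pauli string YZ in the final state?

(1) |11> carries amplitude sqrt(2)*I/2 in the final state.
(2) |01> carries amplitude sqrt(2)/2 in the final state.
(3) The expectation value of YZ is -1.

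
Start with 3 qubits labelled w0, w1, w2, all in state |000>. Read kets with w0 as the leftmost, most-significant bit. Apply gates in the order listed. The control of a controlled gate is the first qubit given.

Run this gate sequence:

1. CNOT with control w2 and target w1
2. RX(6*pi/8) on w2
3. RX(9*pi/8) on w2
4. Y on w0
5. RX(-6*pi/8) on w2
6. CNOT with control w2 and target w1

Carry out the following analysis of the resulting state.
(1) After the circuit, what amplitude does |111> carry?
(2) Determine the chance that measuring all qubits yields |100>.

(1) The amplitude on |111> is sin(7*pi/16).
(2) A full measurement returns |100> with probability cos(7*pi/16)**2.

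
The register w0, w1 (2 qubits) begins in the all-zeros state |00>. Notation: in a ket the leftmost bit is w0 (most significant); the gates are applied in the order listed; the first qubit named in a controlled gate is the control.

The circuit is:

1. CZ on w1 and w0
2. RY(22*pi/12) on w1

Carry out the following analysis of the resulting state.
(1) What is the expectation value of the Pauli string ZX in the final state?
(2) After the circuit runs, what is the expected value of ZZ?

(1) In the final state, ZX has expectation -1/2.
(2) The observable ZZ averages to sqrt(3)/2.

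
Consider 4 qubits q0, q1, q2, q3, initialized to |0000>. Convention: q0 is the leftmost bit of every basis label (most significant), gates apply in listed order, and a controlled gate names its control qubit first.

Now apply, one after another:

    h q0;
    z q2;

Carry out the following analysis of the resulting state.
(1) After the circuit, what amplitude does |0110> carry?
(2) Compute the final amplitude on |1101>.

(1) The final state's coefficient on |0110> equals 0.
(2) |1101> carries amplitude 0 in the final state.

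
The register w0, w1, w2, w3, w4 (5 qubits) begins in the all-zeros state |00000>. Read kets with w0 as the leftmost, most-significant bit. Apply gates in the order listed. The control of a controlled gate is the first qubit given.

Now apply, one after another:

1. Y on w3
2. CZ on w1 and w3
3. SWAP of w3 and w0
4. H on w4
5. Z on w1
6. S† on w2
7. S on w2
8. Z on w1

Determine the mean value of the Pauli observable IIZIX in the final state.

The observable IIZIX averages to 1. Key observation: the block from step 5 through step 8 cancels to the identity and can be dropped.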